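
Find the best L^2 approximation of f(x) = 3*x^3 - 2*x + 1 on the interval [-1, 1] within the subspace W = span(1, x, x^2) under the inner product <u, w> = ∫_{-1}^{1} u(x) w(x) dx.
g(x) = 1 - x/5

The best approximation g ∈ W is the orthogonal projection of f onto W. Writing g = a_0 + a_1 x + a_2 x^2, the coefficients solve the normal equations G · a = b where
  G_{ij} = <φ_i, φ_j> and b_i = <f, φ_i>, with φ_0 = 1, φ_1 = x, φ_2 = x^2.
G =
  [2, 0, 2/3]
  [0, 2/3, 0]
  [2/3, 0, 2/5],
b = (2, -2/15, 2/3).
Solving gives a_0 = 1, a_1 = -1/5, a_2 = 0, so
  g(x) = 1 - x/5.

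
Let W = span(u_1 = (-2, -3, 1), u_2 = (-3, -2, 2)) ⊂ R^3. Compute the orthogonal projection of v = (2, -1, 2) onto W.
proj_W(v) = (4/21, -23/42, -11/42)

Set up U = [u_1 | ... | u_2] ∈ R^(3×2). The projector onto W = col(U) is P = U (U^T U)^(-1) U^T.
Compute U^T U =
  [14, 14]
  [14, 17],
and U^T v = (1, 0).
Solve U^T U · c = U^T v for the coefficients: c = (17/42, -1/3). The projection is proj_W(v) = U c.
Check: (v - proj_W(v)) · u_1 = 0  (should be 0).
Check: (v - proj_W(v)) · u_2 = 0  (should be 0).
Result: proj_W(v) = (4/21, -23/42, -11/42).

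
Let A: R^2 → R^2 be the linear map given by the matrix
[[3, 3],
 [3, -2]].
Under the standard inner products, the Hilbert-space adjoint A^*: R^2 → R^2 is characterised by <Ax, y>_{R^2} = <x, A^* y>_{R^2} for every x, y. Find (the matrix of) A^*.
A^* = A^T =
[[3, 3],
 [3, -2]]

For real matrices with standard dot products, the defining identity <Ax, y> = <x, A^* y> gives (Ax)^T y = x^T (A^*) y, i.e. x^T A^T y = x^T (A^*) y. Since this holds for all x, y, we must have A^* = A^T. Therefore
A^* =
[[3, 3],
 [3, -2]].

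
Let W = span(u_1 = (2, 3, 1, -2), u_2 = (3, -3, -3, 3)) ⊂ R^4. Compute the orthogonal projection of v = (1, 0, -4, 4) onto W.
proj_W(v) = (57/28, -67/28, -9/4, 65/28)

Set up U = [u_1 | ... | u_2] ∈ R^(4×2). The projector onto W = col(U) is P = U (U^T U)^(-1) U^T.
Compute U^T U =
  [18, -12]
  [-12, 36],
and U^T v = (-10, 27).
Solve U^T U · c = U^T v for the coefficients: c = (-1/14, 61/84). The projection is proj_W(v) = U c.
Check: (v - proj_W(v)) · u_1 = 0  (should be 0).
Check: (v - proj_W(v)) · u_2 = 0  (should be 0).
Result: proj_W(v) = (57/28, -67/28, -9/4, 65/28).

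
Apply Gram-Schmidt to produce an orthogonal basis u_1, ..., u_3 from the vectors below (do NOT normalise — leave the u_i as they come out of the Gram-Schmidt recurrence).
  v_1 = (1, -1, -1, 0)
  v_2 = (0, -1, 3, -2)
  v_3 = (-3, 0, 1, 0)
Orthogonal basis:
  u_1 = (1, -1, -1, 0)
  u_2 = (2/3, -5/3, 7/3, -2)
  u_3 = (-32/19, -49/38, -15/38, 1/19)

Apply the Gram-Schmidt recurrence
  u_1 = v_1
  u_i = v_i − Σ_{j<i} ((v_i · u_j) / (u_j · u_j)) · u_j.

Step by step this gives:
  u_1 = (1, -1, -1, 0)
  u_2 = (2/3, -5/3, 7/3, -2)
  u_3 = (-32/19, -49/38, -15/38, 1/19)

Orthogonality check:
  u_2 · u_1 = 0 (should be 0)
  u_3 · u_1 = 0 (should be 0)
  u_3 · u_2 = 0 (should be 0)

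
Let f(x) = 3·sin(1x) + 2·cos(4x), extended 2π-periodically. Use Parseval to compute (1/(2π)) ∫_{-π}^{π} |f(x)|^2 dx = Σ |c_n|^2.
Σ |c_n|^2 = 13/2

Expand |f|^2 and use orthogonality of {sin(nx), cos(mx)} on [-π, π]:
  ∫_{-π}^{π} sin(nx)^2 dx = π, ∫ cos(mx)^2 dx = π, and cross terms integrate to 0.
So ∫_{-π}^{π} f(x)^2 dx = 3^2 · π + 2^2 · π = (9 + 4)π.
Divide by 2π: (9 + 4)/2 = 13/2.
By Parseval, this equals Σ |c_n|^2.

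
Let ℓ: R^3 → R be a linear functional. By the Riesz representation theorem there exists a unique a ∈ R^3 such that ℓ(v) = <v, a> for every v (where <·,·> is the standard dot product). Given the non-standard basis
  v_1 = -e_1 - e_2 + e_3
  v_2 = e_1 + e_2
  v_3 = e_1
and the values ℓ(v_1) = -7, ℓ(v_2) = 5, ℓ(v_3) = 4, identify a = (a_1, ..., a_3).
a = (4, 1, -2)

Write a = (a_1, ..., a_3) in the standard basis. For each basis vector v_i, ℓ(v_i) = <v_i, a> is a linear equation in the a_j's. Collect the n equations into a matrix system V a = ℓ, where row i of V is v_i (expressed in the standard basis). Since V is invertible (lower-triangular with 1s on the diagonal, up to permutation), solve by back-substitution:
  V =
[[-1, -1, 1],
 [1, 1, 0],
 [1, 0, 0]]
  V a = (-7, 5, 4)
Solving gives a = (4, 1, -2).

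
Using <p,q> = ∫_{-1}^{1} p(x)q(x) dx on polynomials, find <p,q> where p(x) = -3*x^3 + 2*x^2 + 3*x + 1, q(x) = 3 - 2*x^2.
<p,q> = 106/15

Expand the product: p(x)·q(x) = 6*x^5 - 4*x^4 - 15*x^3 + 4*x^2 + 9*x + 3.
∫_{-1}^{1} of each monomial x^k gives [2/(k+1) if k even, 0 if k odd]. Integrating term-by-term (or equivalently evaluating the antiderivative F(x) = x^6 - 4*x^5/5 - 15*x^4/4 + 4*x^3/3 + 9*x^2/2 + 3*x at the endpoints):
  F(1) − F(−1) = 317/60 − (-107/60) = 106/15.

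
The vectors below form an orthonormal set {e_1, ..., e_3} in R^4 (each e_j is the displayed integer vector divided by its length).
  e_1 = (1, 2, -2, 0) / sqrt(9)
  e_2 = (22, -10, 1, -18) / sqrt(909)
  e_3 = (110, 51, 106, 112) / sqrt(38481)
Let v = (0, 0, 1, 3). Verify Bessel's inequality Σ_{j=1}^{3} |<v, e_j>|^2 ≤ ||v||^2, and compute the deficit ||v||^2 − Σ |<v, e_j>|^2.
Σ |<v, e_j>|^2 = 3281/381; ||v||^2 = 10; deficit = 529/381

Write each e_j = u_j / sqrt(<u_j, u_j>) where u_j is the displayed integer vector. Then <v, e_j> = <v, u_j> / sqrt(<u_j, u_j>), so |<v, e_j>|^2 = <v, u_j>^2 / <u_j, u_j>.
Coefficients: <v, e_1> = -2/sqrt(9), <v, e_2> = -53/sqrt(909), <v, e_3> = 442/sqrt(38481).
Square and sum: Σ |<v, e_j>|^2 = 3281/381.
Compute ||v||^2 = v·v = 10.
Deficit = 10 − 3281/381 = 529/381 ≥ 0, confirming Bessel's inequality. (The deficit equals ||v − Σ <v,e_j> e_j||^2, the squared distance from v to span{e_j}.)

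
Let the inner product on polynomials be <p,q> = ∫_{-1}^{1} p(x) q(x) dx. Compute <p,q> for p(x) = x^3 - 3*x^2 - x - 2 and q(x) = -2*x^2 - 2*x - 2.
<p,q> = 88/5

Expand the product: p(x)·q(x) = -2*x^5 + 4*x^4 + 6*x^3 + 12*x^2 + 6*x + 4.
∫_{-1}^{1} of each monomial x^k gives [2/(k+1) if k even, 0 if k odd]. Integrating term-by-term (or equivalently evaluating the antiderivative F(x) = -x^6/3 + 4*x^5/5 + 3*x^4/2 + 4*x^3 + 3*x^2 + 4*x at the endpoints):
  F(1) − F(−1) = 389/30 − (-139/30) = 88/5.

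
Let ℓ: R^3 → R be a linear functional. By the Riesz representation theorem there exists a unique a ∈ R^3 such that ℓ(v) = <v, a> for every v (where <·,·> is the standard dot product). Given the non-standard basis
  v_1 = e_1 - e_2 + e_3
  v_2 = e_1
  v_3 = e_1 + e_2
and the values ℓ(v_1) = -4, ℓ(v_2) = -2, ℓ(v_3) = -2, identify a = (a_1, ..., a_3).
a = (-2, 0, -2)

Write a = (a_1, ..., a_3) in the standard basis. For each basis vector v_i, ℓ(v_i) = <v_i, a> is a linear equation in the a_j's. Collect the n equations into a matrix system V a = ℓ, where row i of V is v_i (expressed in the standard basis). Since V is invertible (lower-triangular with 1s on the diagonal, up to permutation), solve by back-substitution:
  V =
[[1, -1, 1],
 [1, 0, 0],
 [1, 1, 0]]
  V a = (-4, -2, -2)
Solving gives a = (-2, 0, -2).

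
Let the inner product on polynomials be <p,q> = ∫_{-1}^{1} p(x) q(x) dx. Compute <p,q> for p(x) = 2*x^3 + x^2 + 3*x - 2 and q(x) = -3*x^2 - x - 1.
<p,q> = 10/3

Expand the product: p(x)·q(x) = -6*x^5 - 5*x^4 - 12*x^3 + 2*x^2 - x + 2.
∫_{-1}^{1} of each monomial x^k gives [2/(k+1) if k even, 0 if k odd]. Integrating term-by-term (or equivalently evaluating the antiderivative F(x) = -x^6 - x^5 - 3*x^4 + 2*x^3/3 - x^2/2 + 2*x at the endpoints):
  F(1) − F(−1) = -17/6 − (-37/6) = 10/3.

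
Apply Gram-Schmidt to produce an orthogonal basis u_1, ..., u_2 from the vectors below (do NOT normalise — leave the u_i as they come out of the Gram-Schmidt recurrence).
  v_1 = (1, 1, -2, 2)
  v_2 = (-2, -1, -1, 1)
Orthogonal basis:
  u_1 = (1, 1, -2, 2)
  u_2 = (-21/10, -11/10, -4/5, 4/5)

Apply the Gram-Schmidt recurrence
  u_1 = v_1
  u_i = v_i − Σ_{j<i} ((v_i · u_j) / (u_j · u_j)) · u_j.

Step by step this gives:
  u_1 = (1, 1, -2, 2)
  u_2 = (-21/10, -11/10, -4/5, 4/5)

Orthogonality check:
  u_2 · u_1 = 0 (should be 0)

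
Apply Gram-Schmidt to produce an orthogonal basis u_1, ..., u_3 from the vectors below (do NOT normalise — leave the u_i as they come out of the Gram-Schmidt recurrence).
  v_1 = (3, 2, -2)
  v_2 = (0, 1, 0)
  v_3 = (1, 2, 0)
Orthogonal basis:
  u_1 = (3, 2, -2)
  u_2 = (-6/17, 13/17, 4/17)
  u_3 = (4/13, 0, 6/13)

Apply the Gram-Schmidt recurrence
  u_1 = v_1
  u_i = v_i − Σ_{j<i} ((v_i · u_j) / (u_j · u_j)) · u_j.

Step by step this gives:
  u_1 = (3, 2, -2)
  u_2 = (-6/17, 13/17, 4/17)
  u_3 = (4/13, 0, 6/13)

Orthogonality check:
  u_2 · u_1 = 0 (should be 0)
  u_3 · u_1 = 0 (should be 0)
  u_3 · u_2 = 0 (should be 0)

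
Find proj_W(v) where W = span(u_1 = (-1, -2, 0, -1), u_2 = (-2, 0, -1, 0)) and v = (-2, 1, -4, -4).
proj_W(v) = (-42/13, -4/13, -20/13, -2/13)

Set up U = [u_1 | ... | u_2] ∈ R^(4×2). The projector onto W = col(U) is P = U (U^T U)^(-1) U^T.
Compute U^T U =
  [6, 2]
  [2, 5],
and U^T v = (4, 8).
Solve U^T U · c = U^T v for the coefficients: c = (2/13, 20/13). The projection is proj_W(v) = U c.
Check: (v - proj_W(v)) · u_1 = 0  (should be 0).
Check: (v - proj_W(v)) · u_2 = 0  (should be 0).
Result: proj_W(v) = (-42/13, -4/13, -20/13, -2/13).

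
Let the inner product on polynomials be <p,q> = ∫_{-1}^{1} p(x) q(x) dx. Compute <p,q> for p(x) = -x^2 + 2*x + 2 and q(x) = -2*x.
<p,q> = -8/3

Expand the product: p(x)·q(x) = 2*x^3 - 4*x^2 - 4*x.
∫_{-1}^{1} of each monomial x^k gives [2/(k+1) if k even, 0 if k odd]. Integrating term-by-term (or equivalently evaluating the antiderivative F(x) = x^4/2 - 4*x^3/3 - 2*x^2 at the endpoints):
  F(1) − F(−1) = -17/6 − (-1/6) = -8/3.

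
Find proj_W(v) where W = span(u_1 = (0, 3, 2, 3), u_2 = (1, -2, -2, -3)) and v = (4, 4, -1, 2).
proj_W(v) = (128/35, 152/35, 16/35, 24/35)

Set up U = [u_1 | ... | u_2] ∈ R^(4×2). The projector onto W = col(U) is P = U (U^T U)^(-1) U^T.
Compute U^T U =
  [22, -19]
  [-19, 18],
and U^T v = (16, -8).
Solve U^T U · c = U^T v for the coefficients: c = (136/35, 128/35). The projection is proj_W(v) = U c.
Check: (v - proj_W(v)) · u_1 = 0  (should be 0).
Check: (v - proj_W(v)) · u_2 = 0  (should be 0).
Result: proj_W(v) = (128/35, 152/35, 16/35, 24/35).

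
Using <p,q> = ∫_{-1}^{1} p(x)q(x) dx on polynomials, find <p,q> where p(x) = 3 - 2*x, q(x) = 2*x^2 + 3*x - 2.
<p,q> = -12

Expand the product: p(x)·q(x) = -4*x^3 + 13*x - 6.
∫_{-1}^{1} of each monomial x^k gives [2/(k+1) if k even, 0 if k odd]. Integrating term-by-term (or equivalently evaluating the antiderivative F(x) = -x^4 + 13*x^2/2 - 6*x at the endpoints):
  F(1) − F(−1) = -1/2 − (23/2) = -12.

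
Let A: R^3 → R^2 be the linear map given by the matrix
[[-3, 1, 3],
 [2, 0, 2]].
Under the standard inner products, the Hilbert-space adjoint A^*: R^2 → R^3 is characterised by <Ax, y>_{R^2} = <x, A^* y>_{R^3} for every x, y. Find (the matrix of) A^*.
A^* = A^T =
[[-3, 2],
 [1, 0],
 [3, 2]]

For real matrices with standard dot products, the defining identity <Ax, y> = <x, A^* y> gives (Ax)^T y = x^T (A^*) y, i.e. x^T A^T y = x^T (A^*) y. Since this holds for all x, y, we must have A^* = A^T. Therefore
A^* =
[[-3, 2],
 [1, 0],
 [3, 2]].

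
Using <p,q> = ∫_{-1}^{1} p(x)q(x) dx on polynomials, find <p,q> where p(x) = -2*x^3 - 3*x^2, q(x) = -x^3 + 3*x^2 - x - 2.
<p,q> = 62/35

Expand the product: p(x)·q(x) = 2*x^6 - 3*x^5 - 7*x^4 + 7*x^3 + 6*x^2.
∫_{-1}^{1} of each monomial x^k gives [2/(k+1) if k even, 0 if k odd]. Integrating term-by-term (or equivalently evaluating the antiderivative F(x) = 2*x^7/7 - x^6/2 - 7*x^5/5 + 7*x^4/4 + 2*x^3 at the endpoints):
  F(1) − F(−1) = 299/140 − (51/140) = 62/35.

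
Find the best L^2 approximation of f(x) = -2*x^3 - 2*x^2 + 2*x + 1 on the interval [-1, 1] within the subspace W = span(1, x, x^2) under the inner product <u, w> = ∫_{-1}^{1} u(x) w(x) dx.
g(x) = -2*x^2 + 4*x/5 + 1

The best approximation g ∈ W is the orthogonal projection of f onto W. Writing g = a_0 + a_1 x + a_2 x^2, the coefficients solve the normal equations G · a = b where
  G_{ij} = <φ_i, φ_j> and b_i = <f, φ_i>, with φ_0 = 1, φ_1 = x, φ_2 = x^2.
G =
  [2, 0, 2/3]
  [0, 2/3, 0]
  [2/3, 0, 2/5],
b = (2/3, 8/15, -2/15).
Solving gives a_0 = 1, a_1 = 4/5, a_2 = -2, so
  g(x) = -2*x^2 + 4*x/5 + 1.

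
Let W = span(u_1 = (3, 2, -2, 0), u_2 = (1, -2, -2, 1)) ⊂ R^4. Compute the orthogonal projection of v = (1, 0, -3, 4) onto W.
proj_W(v) = (331/161, -206/161, -62/23, 160/161)

Set up U = [u_1 | ... | u_2] ∈ R^(4×2). The projector onto W = col(U) is P = U (U^T U)^(-1) U^T.
Compute U^T U =
  [17, 3]
  [3, 10],
and U^T v = (9, 11).
Solve U^T U · c = U^T v for the coefficients: c = (57/161, 160/161). The projection is proj_W(v) = U c.
Check: (v - proj_W(v)) · u_1 = 0  (should be 0).
Check: (v - proj_W(v)) · u_2 = 0  (should be 0).
Result: proj_W(v) = (331/161, -206/161, -62/23, 160/161).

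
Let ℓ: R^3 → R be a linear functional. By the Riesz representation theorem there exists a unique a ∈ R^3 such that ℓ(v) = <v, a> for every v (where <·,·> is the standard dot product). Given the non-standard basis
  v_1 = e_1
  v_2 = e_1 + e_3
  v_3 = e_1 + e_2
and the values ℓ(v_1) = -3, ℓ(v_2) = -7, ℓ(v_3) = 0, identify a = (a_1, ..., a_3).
a = (-3, 3, -4)

Write a = (a_1, ..., a_3) in the standard basis. For each basis vector v_i, ℓ(v_i) = <v_i, a> is a linear equation in the a_j's. Collect the n equations into a matrix system V a = ℓ, where row i of V is v_i (expressed in the standard basis). Since V is invertible (lower-triangular with 1s on the diagonal, up to permutation), solve by back-substitution:
  V =
[[1, 0, 0],
 [1, 0, 1],
 [1, 1, 0]]
  V a = (-3, -7, 0)
Solving gives a = (-3, 3, -4).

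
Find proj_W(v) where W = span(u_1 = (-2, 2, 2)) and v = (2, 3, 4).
proj_W(v) = (-5/3, 5/3, 5/3)

Set up U = [u_1 | ... | u_1] ∈ R^(3×1). The projector onto W = col(U) is P = U (U^T U)^(-1) U^T.
Compute U^T U =
  [12],
and U^T v = (10).
Solve U^T U · c = U^T v for the coefficients: c = (5/6). The projection is proj_W(v) = U c.
Check: (v - proj_W(v)) · u_1 = 0  (should be 0).
Result: proj_W(v) = (-5/3, 5/3, 5/3).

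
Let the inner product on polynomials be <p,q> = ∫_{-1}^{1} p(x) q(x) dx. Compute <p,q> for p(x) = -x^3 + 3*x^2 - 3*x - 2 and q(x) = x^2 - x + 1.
<p,q> = 4/15

Expand the product: p(x)·q(x) = -x^5 + 4*x^4 - 7*x^3 + 4*x^2 - x - 2.
∫_{-1}^{1} of each monomial x^k gives [2/(k+1) if k even, 0 if k odd]. Integrating term-by-term (or equivalently evaluating the antiderivative F(x) = -x^6/6 + 4*x^5/5 - 7*x^4/4 + 4*x^3/3 - x^2/2 - 2*x at the endpoints):
  F(1) − F(−1) = -137/60 − (-51/20) = 4/15.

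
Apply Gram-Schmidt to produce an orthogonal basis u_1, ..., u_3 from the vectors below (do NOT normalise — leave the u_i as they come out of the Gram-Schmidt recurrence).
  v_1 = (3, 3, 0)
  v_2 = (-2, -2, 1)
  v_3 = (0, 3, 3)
Orthogonal basis:
  u_1 = (3, 3, 0)
  u_2 = (0, 0, 1)
  u_3 = (-3/2, 3/2, 0)

Apply the Gram-Schmidt recurrence
  u_1 = v_1
  u_i = v_i − Σ_{j<i} ((v_i · u_j) / (u_j · u_j)) · u_j.

Step by step this gives:
  u_1 = (3, 3, 0)
  u_2 = (0, 0, 1)
  u_3 = (-3/2, 3/2, 0)

Orthogonality check:
  u_2 · u_1 = 0 (should be 0)
  u_3 · u_1 = 0 (should be 0)
  u_3 · u_2 = 0 (should be 0)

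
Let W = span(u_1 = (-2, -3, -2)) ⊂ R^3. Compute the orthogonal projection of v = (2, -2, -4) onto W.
proj_W(v) = (-20/17, -30/17, -20/17)

Set up U = [u_1 | ... | u_1] ∈ R^(3×1). The projector onto W = col(U) is P = U (U^T U)^(-1) U^T.
Compute U^T U =
  [17],
and U^T v = (10).
Solve U^T U · c = U^T v for the coefficients: c = (10/17). The projection is proj_W(v) = U c.
Check: (v - proj_W(v)) · u_1 = 0  (should be 0).
Result: proj_W(v) = (-20/17, -30/17, -20/17).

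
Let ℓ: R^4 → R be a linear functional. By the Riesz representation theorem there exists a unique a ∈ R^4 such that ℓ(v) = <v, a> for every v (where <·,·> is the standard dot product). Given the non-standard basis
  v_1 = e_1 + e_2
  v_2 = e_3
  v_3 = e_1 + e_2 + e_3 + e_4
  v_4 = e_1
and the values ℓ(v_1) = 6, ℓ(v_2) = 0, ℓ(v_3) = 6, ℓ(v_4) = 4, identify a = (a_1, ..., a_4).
a = (4, 2, 0, 0)

Write a = (a_1, ..., a_4) in the standard basis. For each basis vector v_i, ℓ(v_i) = <v_i, a> is a linear equation in the a_j's. Collect the n equations into a matrix system V a = ℓ, where row i of V is v_i (expressed in the standard basis). Since V is invertible (lower-triangular with 1s on the diagonal, up to permutation), solve by back-substitution:
  V =
[[1, 1, 0, 0],
 [0, 0, 1, 0],
 [1, 1, 1, 1],
 [1, 0, 0, 0]]
  V a = (6, 0, 6, 4)
Solving gives a = (4, 2, 0, 0).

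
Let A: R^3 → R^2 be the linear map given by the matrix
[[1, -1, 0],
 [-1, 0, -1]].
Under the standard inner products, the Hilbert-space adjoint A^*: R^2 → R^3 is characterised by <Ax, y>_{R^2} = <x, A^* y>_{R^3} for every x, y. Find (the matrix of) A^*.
A^* = A^T =
[[1, -1],
 [-1, 0],
 [0, -1]]

For real matrices with standard dot products, the defining identity <Ax, y> = <x, A^* y> gives (Ax)^T y = x^T (A^*) y, i.e. x^T A^T y = x^T (A^*) y. Since this holds for all x, y, we must have A^* = A^T. Therefore
A^* =
[[1, -1],
 [-1, 0],
 [0, -1]].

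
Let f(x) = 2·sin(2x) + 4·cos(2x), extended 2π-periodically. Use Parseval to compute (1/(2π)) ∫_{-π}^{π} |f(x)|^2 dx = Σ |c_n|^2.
Σ |c_n|^2 = 10

Expand |f|^2 and use orthogonality of {sin(nx), cos(mx)} on [-π, π]:
  ∫_{-π}^{π} sin(nx)^2 dx = π, ∫ cos(mx)^2 dx = π, and cross terms integrate to 0.
So ∫_{-π}^{π} f(x)^2 dx = 2^2 · π + 4^2 · π = (4 + 16)π.
Divide by 2π: (4 + 16)/2 = 10.
By Parseval, this equals Σ |c_n|^2.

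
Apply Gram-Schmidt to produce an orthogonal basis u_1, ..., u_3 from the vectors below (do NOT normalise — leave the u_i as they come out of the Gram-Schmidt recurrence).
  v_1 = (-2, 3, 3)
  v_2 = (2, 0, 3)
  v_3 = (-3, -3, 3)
Orthogonal basis:
  u_1 = (-2, 3, 3)
  u_2 = (27/11, -15/22, 51/22)
  u_3 = (-81/29, -108/29, 54/29)

Apply the Gram-Schmidt recurrence
  u_1 = v_1
  u_i = v_i − Σ_{j<i} ((v_i · u_j) / (u_j · u_j)) · u_j.

Step by step this gives:
  u_1 = (-2, 3, 3)
  u_2 = (27/11, -15/22, 51/22)
  u_3 = (-81/29, -108/29, 54/29)

Orthogonality check:
  u_2 · u_1 = 0 (should be 0)
  u_3 · u_1 = 0 (should be 0)
  u_3 · u_2 = 0 (should be 0)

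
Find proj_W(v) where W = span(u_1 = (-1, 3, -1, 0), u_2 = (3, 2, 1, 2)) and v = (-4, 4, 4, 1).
proj_W(v) = (-109/97, 316/97, -107/97, -2/97)

Set up U = [u_1 | ... | u_2] ∈ R^(4×2). The projector onto W = col(U) is P = U (U^T U)^(-1) U^T.
Compute U^T U =
  [11, 2]
  [2, 18],
and U^T v = (12, 2).
Solve U^T U · c = U^T v for the coefficients: c = (106/97, -1/97). The projection is proj_W(v) = U c.
Check: (v - proj_W(v)) · u_1 = 0  (should be 0).
Check: (v - proj_W(v)) · u_2 = 0  (should be 0).
Result: proj_W(v) = (-109/97, 316/97, -107/97, -2/97).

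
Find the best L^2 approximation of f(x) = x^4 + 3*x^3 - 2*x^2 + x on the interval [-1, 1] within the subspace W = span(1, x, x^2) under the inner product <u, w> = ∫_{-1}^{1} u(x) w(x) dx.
g(x) = -8*x^2/7 + 14*x/5 - 3/35

The best approximation g ∈ W is the orthogonal projection of f onto W. Writing g = a_0 + a_1 x + a_2 x^2, the coefficients solve the normal equations G · a = b where
  G_{ij} = <φ_i, φ_j> and b_i = <f, φ_i>, with φ_0 = 1, φ_1 = x, φ_2 = x^2.
G =
  [2, 0, 2/3]
  [0, 2/3, 0]
  [2/3, 0, 2/5],
b = (-14/15, 28/15, -18/35).
Solving gives a_0 = -3/35, a_1 = 14/5, a_2 = -8/7, so
  g(x) = -8*x^2/7 + 14*x/5 - 3/35.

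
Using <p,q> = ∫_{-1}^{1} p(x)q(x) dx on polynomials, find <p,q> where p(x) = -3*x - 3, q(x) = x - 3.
<p,q> = 16

Expand the product: p(x)·q(x) = -3*x^2 + 6*x + 9.
∫_{-1}^{1} of each monomial x^k gives [2/(k+1) if k even, 0 if k odd]. Integrating term-by-term (or equivalently evaluating the antiderivative F(x) = -x^3 + 3*x^2 + 9*x at the endpoints):
  F(1) − F(−1) = 11 − (-5) = 16.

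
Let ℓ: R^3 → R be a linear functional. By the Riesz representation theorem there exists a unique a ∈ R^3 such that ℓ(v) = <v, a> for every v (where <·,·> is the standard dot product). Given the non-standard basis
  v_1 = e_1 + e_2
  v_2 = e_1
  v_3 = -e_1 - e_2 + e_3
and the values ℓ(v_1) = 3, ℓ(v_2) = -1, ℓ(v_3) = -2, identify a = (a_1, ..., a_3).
a = (-1, 4, 1)

Write a = (a_1, ..., a_3) in the standard basis. For each basis vector v_i, ℓ(v_i) = <v_i, a> is a linear equation in the a_j's. Collect the n equations into a matrix system V a = ℓ, where row i of V is v_i (expressed in the standard basis). Since V is invertible (lower-triangular with 1s on the diagonal, up to permutation), solve by back-substitution:
  V =
[[1, 1, 0],
 [1, 0, 0],
 [-1, -1, 1]]
  V a = (3, -1, -2)
Solving gives a = (-1, 4, 1).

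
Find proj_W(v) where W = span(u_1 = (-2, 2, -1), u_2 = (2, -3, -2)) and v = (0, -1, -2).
proj_W(v) = (14/89, -77/89, -182/89)

Set up U = [u_1 | ... | u_2] ∈ R^(3×2). The projector onto W = col(U) is P = U (U^T U)^(-1) U^T.
Compute U^T U =
  [9, -8]
  [-8, 17],
and U^T v = (0, 7).
Solve U^T U · c = U^T v for the coefficients: c = (56/89, 63/89). The projection is proj_W(v) = U c.
Check: (v - proj_W(v)) · u_1 = 0  (should be 0).
Check: (v - proj_W(v)) · u_2 = 0  (should be 0).
Result: proj_W(v) = (14/89, -77/89, -182/89).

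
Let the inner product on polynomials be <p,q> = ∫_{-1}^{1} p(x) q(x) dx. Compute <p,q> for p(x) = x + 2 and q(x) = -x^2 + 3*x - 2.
<p,q> = -22/3

Expand the product: p(x)·q(x) = -x^3 + x^2 + 4*x - 4.
∫_{-1}^{1} of each monomial x^k gives [2/(k+1) if k even, 0 if k odd]. Integrating term-by-term (or equivalently evaluating the antiderivative F(x) = -x^4/4 + x^3/3 + 2*x^2 - 4*x at the endpoints):
  F(1) − F(−1) = -23/12 − (65/12) = -22/3.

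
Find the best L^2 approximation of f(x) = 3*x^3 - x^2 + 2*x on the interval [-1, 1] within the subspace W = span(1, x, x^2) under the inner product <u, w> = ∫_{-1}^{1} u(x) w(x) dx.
g(x) = -x^2 + 19*x/5

The best approximation g ∈ W is the orthogonal projection of f onto W. Writing g = a_0 + a_1 x + a_2 x^2, the coefficients solve the normal equations G · a = b where
  G_{ij} = <φ_i, φ_j> and b_i = <f, φ_i>, with φ_0 = 1, φ_1 = x, φ_2 = x^2.
G =
  [2, 0, 2/3]
  [0, 2/3, 0]
  [2/3, 0, 2/5],
b = (-2/3, 38/15, -2/5).
Solving gives a_0 = 0, a_1 = 19/5, a_2 = -1, so
  g(x) = -x^2 + 19*x/5.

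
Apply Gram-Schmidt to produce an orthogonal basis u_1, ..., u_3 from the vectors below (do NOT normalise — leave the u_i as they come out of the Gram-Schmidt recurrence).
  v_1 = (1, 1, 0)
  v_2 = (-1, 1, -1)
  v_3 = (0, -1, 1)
Orthogonal basis:
  u_1 = (1, 1, 0)
  u_2 = (-1, 1, -1)
  u_3 = (-1/6, 1/6, 1/3)

Apply the Gram-Schmidt recurrence
  u_1 = v_1
  u_i = v_i − Σ_{j<i} ((v_i · u_j) / (u_j · u_j)) · u_j.

Step by step this gives:
  u_1 = (1, 1, 0)
  u_2 = (-1, 1, -1)
  u_3 = (-1/6, 1/6, 1/3)

Orthogonality check:
  u_2 · u_1 = 0 (should be 0)
  u_3 · u_1 = 0 (should be 0)
  u_3 · u_2 = 0 (should be 0)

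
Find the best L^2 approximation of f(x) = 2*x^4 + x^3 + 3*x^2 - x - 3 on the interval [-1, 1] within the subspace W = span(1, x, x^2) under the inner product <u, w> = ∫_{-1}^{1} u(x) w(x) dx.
g(x) = 33*x^2/7 - 2*x/5 - 111/35

The best approximation g ∈ W is the orthogonal projection of f onto W. Writing g = a_0 + a_1 x + a_2 x^2, the coefficients solve the normal equations G · a = b where
  G_{ij} = <φ_i, φ_j> and b_i = <f, φ_i>, with φ_0 = 1, φ_1 = x, φ_2 = x^2.
G =
  [2, 0, 2/3]
  [0, 2/3, 0]
  [2/3, 0, 2/5],
b = (-16/5, -4/15, -8/35).
Solving gives a_0 = -111/35, a_1 = -2/5, a_2 = 33/7, so
  g(x) = 33*x^2/7 - 2*x/5 - 111/35.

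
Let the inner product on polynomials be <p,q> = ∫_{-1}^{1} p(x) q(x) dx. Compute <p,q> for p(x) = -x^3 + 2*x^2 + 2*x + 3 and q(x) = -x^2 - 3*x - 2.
<p,q> = -304/15

Expand the product: p(x)·q(x) = x^5 + x^4 - 6*x^3 - 13*x^2 - 13*x - 6.
∫_{-1}^{1} of each monomial x^k gives [2/(k+1) if k even, 0 if k odd]. Integrating term-by-term (or equivalently evaluating the antiderivative F(x) = x^6/6 + x^5/5 - 3*x^4/2 - 13*x^3/3 - 13*x^2/2 - 6*x at the endpoints):
  F(1) − F(−1) = -539/30 − (23/10) = -304/15.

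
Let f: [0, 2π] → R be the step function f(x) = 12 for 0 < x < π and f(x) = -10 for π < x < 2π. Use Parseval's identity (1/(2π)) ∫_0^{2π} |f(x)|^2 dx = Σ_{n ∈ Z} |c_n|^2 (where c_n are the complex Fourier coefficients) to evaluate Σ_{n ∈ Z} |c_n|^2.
Σ |c_n|^2 = 122

Parseval equates the L^2 energy of f (normalised by 1/(2π)) with the ℓ^2 sum of its Fourier coefficients: (1/(2π)) ∫_0^{2π} |f|^2 = Σ |c_n|^2.
Compute the left side: (1/(2π)) [∫_0^π 12^2 dx + ∫_π^{2π} (-10)^2 dx] = (1/(2π)) · (144π + 100π) = (144 + 100)/2 = 122.
So Σ_{n ∈ Z} |c_n|^2 = 122.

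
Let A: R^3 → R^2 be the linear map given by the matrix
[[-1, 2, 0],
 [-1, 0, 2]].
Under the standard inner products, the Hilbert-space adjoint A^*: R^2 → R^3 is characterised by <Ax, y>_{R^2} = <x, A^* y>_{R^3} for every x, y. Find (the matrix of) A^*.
A^* = A^T =
[[-1, -1],
 [2, 0],
 [0, 2]]

For real matrices with standard dot products, the defining identity <Ax, y> = <x, A^* y> gives (Ax)^T y = x^T (A^*) y, i.e. x^T A^T y = x^T (A^*) y. Since this holds for all x, y, we must have A^* = A^T. Therefore
A^* =
[[-1, -1],
 [2, 0],
 [0, 2]].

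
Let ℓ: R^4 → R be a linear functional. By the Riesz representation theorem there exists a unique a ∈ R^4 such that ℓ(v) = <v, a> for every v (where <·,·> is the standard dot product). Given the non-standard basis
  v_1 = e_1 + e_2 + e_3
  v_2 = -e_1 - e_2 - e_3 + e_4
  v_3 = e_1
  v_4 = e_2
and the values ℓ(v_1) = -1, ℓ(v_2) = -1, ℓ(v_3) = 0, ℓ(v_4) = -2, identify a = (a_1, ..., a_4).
a = (0, -2, 1, -2)

Write a = (a_1, ..., a_4) in the standard basis. For each basis vector v_i, ℓ(v_i) = <v_i, a> is a linear equation in the a_j's. Collect the n equations into a matrix system V a = ℓ, where row i of V is v_i (expressed in the standard basis). Since V is invertible (lower-triangular with 1s on the diagonal, up to permutation), solve by back-substitution:
  V =
[[1, 1, 1, 0],
 [-1, -1, -1, 1],
 [1, 0, 0, 0],
 [0, 1, 0, 0]]
  V a = (-1, -1, 0, -2)
Solving gives a = (0, -2, 1, -2).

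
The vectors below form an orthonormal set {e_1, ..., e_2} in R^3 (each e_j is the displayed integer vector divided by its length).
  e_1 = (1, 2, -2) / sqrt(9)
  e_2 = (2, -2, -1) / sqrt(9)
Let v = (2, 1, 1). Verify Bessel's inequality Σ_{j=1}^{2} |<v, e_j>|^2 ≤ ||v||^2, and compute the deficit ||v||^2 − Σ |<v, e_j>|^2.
Σ |<v, e_j>|^2 = 5/9; ||v||^2 = 6; deficit = 49/9

Write each e_j = u_j / sqrt(<u_j, u_j>) where u_j is the displayed integer vector. Then <v, e_j> = <v, u_j> / sqrt(<u_j, u_j>), so |<v, e_j>|^2 = <v, u_j>^2 / <u_j, u_j>.
Coefficients: <v, e_1> = 2/sqrt(9), <v, e_2> = 1/sqrt(9).
Square and sum: Σ |<v, e_j>|^2 = 5/9.
Compute ||v||^2 = v·v = 6.
Deficit = 6 − 5/9 = 49/9 ≥ 0, confirming Bessel's inequality. (The deficit equals ||v − Σ <v,e_j> e_j||^2, the squared distance from v to span{e_j}.)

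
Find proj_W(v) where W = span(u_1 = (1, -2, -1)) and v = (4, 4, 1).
proj_W(v) = (-5/6, 5/3, 5/6)

Set up U = [u_1 | ... | u_1] ∈ R^(3×1). The projector onto W = col(U) is P = U (U^T U)^(-1) U^T.
Compute U^T U =
  [6],
and U^T v = (-5).
Solve U^T U · c = U^T v for the coefficients: c = (-5/6). The projection is proj_W(v) = U c.
Check: (v - proj_W(v)) · u_1 = 0  (should be 0).
Result: proj_W(v) = (-5/6, 5/3, 5/6).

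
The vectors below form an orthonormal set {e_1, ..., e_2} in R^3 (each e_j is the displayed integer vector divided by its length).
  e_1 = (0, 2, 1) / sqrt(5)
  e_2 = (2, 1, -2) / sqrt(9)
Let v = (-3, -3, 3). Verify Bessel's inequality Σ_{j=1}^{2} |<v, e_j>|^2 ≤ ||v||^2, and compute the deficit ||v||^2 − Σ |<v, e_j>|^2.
Σ |<v, e_j>|^2 = 134/5; ||v||^2 = 27; deficit = 1/5

Write each e_j = u_j / sqrt(<u_j, u_j>) where u_j is the displayed integer vector. Then <v, e_j> = <v, u_j> / sqrt(<u_j, u_j>), so |<v, e_j>|^2 = <v, u_j>^2 / <u_j, u_j>.
Coefficients: <v, e_1> = -3/sqrt(5), <v, e_2> = -15/sqrt(9).
Square and sum: Σ |<v, e_j>|^2 = 134/5.
Compute ||v||^2 = v·v = 27.
Deficit = 27 − 134/5 = 1/5 ≥ 0, confirming Bessel's inequality. (The deficit equals ||v − Σ <v,e_j> e_j||^2, the squared distance from v to span{e_j}.)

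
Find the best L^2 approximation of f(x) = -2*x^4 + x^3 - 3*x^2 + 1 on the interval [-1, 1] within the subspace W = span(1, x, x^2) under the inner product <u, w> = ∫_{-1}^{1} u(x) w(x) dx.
g(x) = -33*x^2/7 + 3*x/5 + 41/35

The best approximation g ∈ W is the orthogonal projection of f onto W. Writing g = a_0 + a_1 x + a_2 x^2, the coefficients solve the normal equations G · a = b where
  G_{ij} = <φ_i, φ_j> and b_i = <f, φ_i>, with φ_0 = 1, φ_1 = x, φ_2 = x^2.
G =
  [2, 0, 2/3]
  [0, 2/3, 0]
  [2/3, 0, 2/5],
b = (-4/5, 2/5, -116/105).
Solving gives a_0 = 41/35, a_1 = 3/5, a_2 = -33/7, so
  g(x) = -33*x^2/7 + 3*x/5 + 41/35.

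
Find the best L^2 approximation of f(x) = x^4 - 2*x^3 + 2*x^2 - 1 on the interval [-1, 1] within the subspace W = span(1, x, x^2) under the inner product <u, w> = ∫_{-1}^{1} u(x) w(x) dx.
g(x) = 20*x^2/7 - 6*x/5 - 38/35

The best approximation g ∈ W is the orthogonal projection of f onto W. Writing g = a_0 + a_1 x + a_2 x^2, the coefficients solve the normal equations G · a = b where
  G_{ij} = <φ_i, φ_j> and b_i = <f, φ_i>, with φ_0 = 1, φ_1 = x, φ_2 = x^2.
G =
  [2, 0, 2/3]
  [0, 2/3, 0]
  [2/3, 0, 2/5],
b = (-4/15, -4/5, 44/105).
Solving gives a_0 = -38/35, a_1 = -6/5, a_2 = 20/7, so
  g(x) = 20*x^2/7 - 6*x/5 - 38/35.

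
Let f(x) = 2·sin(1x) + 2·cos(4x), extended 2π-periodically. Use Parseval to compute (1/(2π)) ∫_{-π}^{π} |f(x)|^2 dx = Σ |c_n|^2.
Σ |c_n|^2 = 4

Expand |f|^2 and use orthogonality of {sin(nx), cos(mx)} on [-π, π]:
  ∫_{-π}^{π} sin(nx)^2 dx = π, ∫ cos(mx)^2 dx = π, and cross terms integrate to 0.
So ∫_{-π}^{π} f(x)^2 dx = 2^2 · π + 2^2 · π = (4 + 4)π.
Divide by 2π: (4 + 4)/2 = 4.
By Parseval, this equals Σ |c_n|^2.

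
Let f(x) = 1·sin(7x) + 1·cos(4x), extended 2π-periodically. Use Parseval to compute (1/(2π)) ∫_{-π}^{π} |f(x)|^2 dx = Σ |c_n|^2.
Σ |c_n|^2 = 1

Expand |f|^2 and use orthogonality of {sin(nx), cos(mx)} on [-π, π]:
  ∫_{-π}^{π} sin(nx)^2 dx = π, ∫ cos(mx)^2 dx = π, and cross terms integrate to 0.
So ∫_{-π}^{π} f(x)^2 dx = 1^2 · π + 1^2 · π = (1 + 1)π.
Divide by 2π: (1 + 1)/2 = 1.
By Parseval, this equals Σ |c_n|^2.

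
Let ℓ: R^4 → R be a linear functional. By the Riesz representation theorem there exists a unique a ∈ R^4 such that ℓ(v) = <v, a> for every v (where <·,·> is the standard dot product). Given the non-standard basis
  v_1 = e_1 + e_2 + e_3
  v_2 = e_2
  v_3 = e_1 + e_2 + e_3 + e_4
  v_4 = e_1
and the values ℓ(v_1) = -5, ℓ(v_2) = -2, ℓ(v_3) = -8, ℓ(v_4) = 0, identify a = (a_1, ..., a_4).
a = (0, -2, -3, -3)

Write a = (a_1, ..., a_4) in the standard basis. For each basis vector v_i, ℓ(v_i) = <v_i, a> is a linear equation in the a_j's. Collect the n equations into a matrix system V a = ℓ, where row i of V is v_i (expressed in the standard basis). Since V is invertible (lower-triangular with 1s on the diagonal, up to permutation), solve by back-substitution:
  V =
[[1, 1, 1, 0],
 [0, 1, 0, 0],
 [1, 1, 1, 1],
 [1, 0, 0, 0]]
  V a = (-5, -2, -8, 0)
Solving gives a = (0, -2, -3, -3).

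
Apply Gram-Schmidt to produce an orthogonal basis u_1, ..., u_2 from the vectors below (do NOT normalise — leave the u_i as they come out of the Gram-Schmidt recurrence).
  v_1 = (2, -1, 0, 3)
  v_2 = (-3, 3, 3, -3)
Orthogonal basis:
  u_1 = (2, -1, 0, 3)
  u_2 = (-3/7, 12/7, 3, 6/7)

Apply the Gram-Schmidt recurrence
  u_1 = v_1
  u_i = v_i − Σ_{j<i} ((v_i · u_j) / (u_j · u_j)) · u_j.

Step by step this gives:
  u_1 = (2, -1, 0, 3)
  u_2 = (-3/7, 12/7, 3, 6/7)

Orthogonality check:
  u_2 · u_1 = 0 (should be 0)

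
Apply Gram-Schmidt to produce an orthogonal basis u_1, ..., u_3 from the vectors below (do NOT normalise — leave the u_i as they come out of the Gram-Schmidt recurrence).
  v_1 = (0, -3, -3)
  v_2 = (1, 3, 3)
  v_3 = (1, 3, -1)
Orthogonal basis:
  u_1 = (0, -3, -3)
  u_2 = (1, 0, 0)
  u_3 = (0, 2, -2)

Apply the Gram-Schmidt recurrence
  u_1 = v_1
  u_i = v_i − Σ_{j<i} ((v_i · u_j) / (u_j · u_j)) · u_j.

Step by step this gives:
  u_1 = (0, -3, -3)
  u_2 = (1, 0, 0)
  u_3 = (0, 2, -2)

Orthogonality check:
  u_2 · u_1 = 0 (should be 0)
  u_3 · u_1 = 0 (should be 0)
  u_3 · u_2 = 0 (should be 0)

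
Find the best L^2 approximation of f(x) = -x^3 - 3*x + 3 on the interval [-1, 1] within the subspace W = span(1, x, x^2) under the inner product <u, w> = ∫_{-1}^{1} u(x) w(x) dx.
g(x) = 3 - 18*x/5

The best approximation g ∈ W is the orthogonal projection of f onto W. Writing g = a_0 + a_1 x + a_2 x^2, the coefficients solve the normal equations G · a = b where
  G_{ij} = <φ_i, φ_j> and b_i = <f, φ_i>, with φ_0 = 1, φ_1 = x, φ_2 = x^2.
G =
  [2, 0, 2/3]
  [0, 2/3, 0]
  [2/3, 0, 2/5],
b = (6, -12/5, 2).
Solving gives a_0 = 3, a_1 = -18/5, a_2 = 0, so
  g(x) = 3 - 18*x/5.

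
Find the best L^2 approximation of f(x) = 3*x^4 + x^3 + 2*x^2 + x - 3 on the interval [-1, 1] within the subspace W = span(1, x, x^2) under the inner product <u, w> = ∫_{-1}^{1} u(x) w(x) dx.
g(x) = 32*x^2/7 + 8*x/5 - 114/35

The best approximation g ∈ W is the orthogonal projection of f onto W. Writing g = a_0 + a_1 x + a_2 x^2, the coefficients solve the normal equations G · a = b where
  G_{ij} = <φ_i, φ_j> and b_i = <f, φ_i>, with φ_0 = 1, φ_1 = x, φ_2 = x^2.
G =
  [2, 0, 2/3]
  [0, 2/3, 0]
  [2/3, 0, 2/5],
b = (-52/15, 16/15, -12/35).
Solving gives a_0 = -114/35, a_1 = 8/5, a_2 = 32/7, so
  g(x) = 32*x^2/7 + 8*x/5 - 114/35.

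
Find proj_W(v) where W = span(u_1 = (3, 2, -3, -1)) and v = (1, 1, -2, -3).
proj_W(v) = (42/23, 28/23, -42/23, -14/23)

Set up U = [u_1 | ... | u_1] ∈ R^(4×1). The projector onto W = col(U) is P = U (U^T U)^(-1) U^T.
Compute U^T U =
  [23],
and U^T v = (14).
Solve U^T U · c = U^T v for the coefficients: c = (14/23). The projection is proj_W(v) = U c.
Check: (v - proj_W(v)) · u_1 = 0  (should be 0).
Result: proj_W(v) = (42/23, 28/23, -42/23, -14/23).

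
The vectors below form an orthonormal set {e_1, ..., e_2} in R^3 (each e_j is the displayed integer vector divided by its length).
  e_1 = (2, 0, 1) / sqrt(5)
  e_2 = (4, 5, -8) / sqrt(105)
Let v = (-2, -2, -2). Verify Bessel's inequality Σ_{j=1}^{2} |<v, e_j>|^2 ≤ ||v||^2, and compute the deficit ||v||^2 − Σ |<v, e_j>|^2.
Σ |<v, e_j>|^2 = 152/21; ||v||^2 = 12; deficit = 100/21

Write each e_j = u_j / sqrt(<u_j, u_j>) where u_j is the displayed integer vector. Then <v, e_j> = <v, u_j> / sqrt(<u_j, u_j>), so |<v, e_j>|^2 = <v, u_j>^2 / <u_j, u_j>.
Coefficients: <v, e_1> = -6/sqrt(5), <v, e_2> = -2/sqrt(105).
Square and sum: Σ |<v, e_j>|^2 = 152/21.
Compute ||v||^2 = v·v = 12.
Deficit = 12 − 152/21 = 100/21 ≥ 0, confirming Bessel's inequality. (The deficit equals ||v − Σ <v,e_j> e_j||^2, the squared distance from v to span{e_j}.)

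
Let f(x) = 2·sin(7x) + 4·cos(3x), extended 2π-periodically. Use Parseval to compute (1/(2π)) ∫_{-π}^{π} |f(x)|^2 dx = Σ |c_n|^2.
Σ |c_n|^2 = 10

Expand |f|^2 and use orthogonality of {sin(nx), cos(mx)} on [-π, π]:
  ∫_{-π}^{π} sin(nx)^2 dx = π, ∫ cos(mx)^2 dx = π, and cross terms integrate to 0.
So ∫_{-π}^{π} f(x)^2 dx = 2^2 · π + 4^2 · π = (4 + 16)π.
Divide by 2π: (4 + 16)/2 = 10.
By Parseval, this equals Σ |c_n|^2.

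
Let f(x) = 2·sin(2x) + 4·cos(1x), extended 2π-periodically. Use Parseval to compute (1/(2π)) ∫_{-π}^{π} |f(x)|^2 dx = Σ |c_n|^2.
Σ |c_n|^2 = 10

Expand |f|^2 and use orthogonality of {sin(nx), cos(mx)} on [-π, π]:
  ∫_{-π}^{π} sin(nx)^2 dx = π, ∫ cos(mx)^2 dx = π, and cross terms integrate to 0.
So ∫_{-π}^{π} f(x)^2 dx = 2^2 · π + 4^2 · π = (4 + 16)π.
Divide by 2π: (4 + 16)/2 = 10.
By Parseval, this equals Σ |c_n|^2.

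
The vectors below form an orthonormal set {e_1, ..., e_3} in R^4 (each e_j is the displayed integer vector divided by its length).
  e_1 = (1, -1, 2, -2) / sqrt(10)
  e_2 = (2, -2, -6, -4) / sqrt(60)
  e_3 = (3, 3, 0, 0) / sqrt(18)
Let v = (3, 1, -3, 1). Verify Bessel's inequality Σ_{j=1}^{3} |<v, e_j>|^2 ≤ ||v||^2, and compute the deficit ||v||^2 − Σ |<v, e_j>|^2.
Σ |<v, e_j>|^2 = 17; ||v||^2 = 20; deficit = 3

Write each e_j = u_j / sqrt(<u_j, u_j>) where u_j is the displayed integer vector. Then <v, e_j> = <v, u_j> / sqrt(<u_j, u_j>), so |<v, e_j>|^2 = <v, u_j>^2 / <u_j, u_j>.
Coefficients: <v, e_1> = -6/sqrt(10), <v, e_2> = 18/sqrt(60), <v, e_3> = 12/sqrt(18).
Square and sum: Σ |<v, e_j>|^2 = 17.
Compute ||v||^2 = v·v = 20.
Deficit = 20 − 17 = 3 ≥ 0, confirming Bessel's inequality. (The deficit equals ||v − Σ <v,e_j> e_j||^2, the squared distance from v to span{e_j}.)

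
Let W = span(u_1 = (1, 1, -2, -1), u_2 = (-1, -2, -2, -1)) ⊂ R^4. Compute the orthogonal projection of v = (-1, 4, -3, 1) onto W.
proj_W(v) = (19/11, 24/11, -18/11, -9/11)

Set up U = [u_1 | ... | u_2] ∈ R^(4×2). The projector onto W = col(U) is P = U (U^T U)^(-1) U^T.
Compute U^T U =
  [7, 2]
  [2, 10],
and U^T v = (8, -2).
Solve U^T U · c = U^T v for the coefficients: c = (14/11, -5/11). The projection is proj_W(v) = U c.
Check: (v - proj_W(v)) · u_1 = 0  (should be 0).
Check: (v - proj_W(v)) · u_2 = 0  (should be 0).
Result: proj_W(v) = (19/11, 24/11, -18/11, -9/11).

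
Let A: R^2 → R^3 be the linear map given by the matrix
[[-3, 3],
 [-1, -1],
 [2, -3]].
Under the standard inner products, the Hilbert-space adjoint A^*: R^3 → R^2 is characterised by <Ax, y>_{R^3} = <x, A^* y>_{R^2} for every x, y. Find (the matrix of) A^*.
A^* = A^T =
[[-3, -1, 2],
 [3, -1, -3]]

For real matrices with standard dot products, the defining identity <Ax, y> = <x, A^* y> gives (Ax)^T y = x^T (A^*) y, i.e. x^T A^T y = x^T (A^*) y. Since this holds for all x, y, we must have A^* = A^T. Therefore
A^* =
[[-3, -1, 2],
 [3, -1, -3]].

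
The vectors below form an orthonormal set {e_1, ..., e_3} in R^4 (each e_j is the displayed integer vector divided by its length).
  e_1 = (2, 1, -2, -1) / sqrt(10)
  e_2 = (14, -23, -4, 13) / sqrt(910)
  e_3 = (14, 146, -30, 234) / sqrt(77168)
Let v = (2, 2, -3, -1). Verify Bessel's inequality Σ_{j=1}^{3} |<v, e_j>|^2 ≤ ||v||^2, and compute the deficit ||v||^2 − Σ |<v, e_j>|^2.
Σ |<v, e_j>|^2 = 938/53; ||v||^2 = 18; deficit = 16/53

Write each e_j = u_j / sqrt(<u_j, u_j>) where u_j is the displayed integer vector. Then <v, e_j> = <v, u_j> / sqrt(<u_j, u_j>), so |<v, e_j>|^2 = <v, u_j>^2 / <u_j, u_j>.
Coefficients: <v, e_1> = 13/sqrt(10), <v, e_2> = -19/sqrt(910), <v, e_3> = 176/sqrt(77168).
Square and sum: Σ |<v, e_j>|^2 = 938/53.
Compute ||v||^2 = v·v = 18.
Deficit = 18 − 938/53 = 16/53 ≥ 0, confirming Bessel's inequality. (The deficit equals ||v − Σ <v,e_j> e_j||^2, the squared distance from v to span{e_j}.)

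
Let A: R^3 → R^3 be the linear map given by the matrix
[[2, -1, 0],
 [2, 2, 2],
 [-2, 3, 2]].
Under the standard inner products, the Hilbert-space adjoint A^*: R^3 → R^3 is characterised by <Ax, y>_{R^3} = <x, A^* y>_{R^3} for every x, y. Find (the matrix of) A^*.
A^* = A^T =
[[2, 2, -2],
 [-1, 2, 3],
 [0, 2, 2]]

For real matrices with standard dot products, the defining identity <Ax, y> = <x, A^* y> gives (Ax)^T y = x^T (A^*) y, i.e. x^T A^T y = x^T (A^*) y. Since this holds for all x, y, we must have A^* = A^T. Therefore
A^* =
[[2, 2, -2],
 [-1, 2, 3],
 [0, 2, 2]].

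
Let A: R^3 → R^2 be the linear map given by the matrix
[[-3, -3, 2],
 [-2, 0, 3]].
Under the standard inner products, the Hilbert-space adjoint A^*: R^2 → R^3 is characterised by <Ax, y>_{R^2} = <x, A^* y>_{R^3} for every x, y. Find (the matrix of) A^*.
A^* = A^T =
[[-3, -2],
 [-3, 0],
 [2, 3]]

For real matrices with standard dot products, the defining identity <Ax, y> = <x, A^* y> gives (Ax)^T y = x^T (A^*) y, i.e. x^T A^T y = x^T (A^*) y. Since this holds for all x, y, we must have A^* = A^T. Therefore
A^* =
[[-3, -2],
 [-3, 0],
 [2, 3]].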